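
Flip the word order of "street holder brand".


Original: "street holder brand"
Words (1..n): street | holder | brand
Reversed (n..1): brand | holder | street
Result = "brand holder street"


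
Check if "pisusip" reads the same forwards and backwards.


Word: "pisusip"
Reversed: "pisusip"
Forward == Backward? pisusip == pisusip
Palindrome = Yes


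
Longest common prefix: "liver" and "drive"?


Word 1: "liver"
Word 2: "drive"
Comparing from start:
  Pos 0: 'l' != 'd' (stop)
LCP = "" (length 0)


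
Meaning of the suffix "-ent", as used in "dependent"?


Suffix: -ent
Example: dependent (depend + -ent)
Meaning = one who / that which


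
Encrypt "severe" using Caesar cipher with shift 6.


Word: "severe"
Shift: 6
Each letter → (letter + shift) mod 26:
  's' (18) + 6 = 24 → 'y'
  'e' (4) + 6 = 10 → 'k'
  'v' (21) + 6 = 1 → 'b'
  'e' (4) + 6 = 10 → 'k'
  'r' (17) + 6 = 23 → 'x'
  'e' (4) + 6 = 10 → 'k'
Result = "ykbkxk"


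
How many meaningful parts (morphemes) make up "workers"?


Word: "workers"
Morphemes: work / -er / -s
Each morpheme carries meaning
= 3 morphemes


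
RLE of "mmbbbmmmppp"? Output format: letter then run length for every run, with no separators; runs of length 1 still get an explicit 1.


String: "mmbbbmmmppp"
Scanning for consecutive runs:
  'm' x 2
  'b' x 3
  'm' x 3
  'p' x 3
RLE = "m2b3m3p3"


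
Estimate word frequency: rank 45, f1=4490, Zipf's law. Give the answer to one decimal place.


Zipf's law: f(r) = f(1) / r
f(1) = 4490
f(45) = 4490 / 45
= 99.8 occurrences


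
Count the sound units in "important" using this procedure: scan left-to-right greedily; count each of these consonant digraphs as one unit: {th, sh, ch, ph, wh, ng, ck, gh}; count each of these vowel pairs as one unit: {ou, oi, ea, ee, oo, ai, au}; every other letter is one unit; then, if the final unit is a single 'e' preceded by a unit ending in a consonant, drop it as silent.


Word: "important" (9 letters)
Left-to-right scan:
  [1] 'i' (letter)
  [2] 'm' (letter)
  [3] 'p' (letter)
  [4] 'o' (letter)
  [5] 'r' (letter)
  [6] 't' (letter)
  [7] 'a' (letter)
  [8] 'n' (letter)
  [9] 't' (letter)
Units from scan: 9
Sound units = 9 units


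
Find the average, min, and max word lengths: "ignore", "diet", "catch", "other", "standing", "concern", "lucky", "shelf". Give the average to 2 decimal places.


Lengths: "ignore"=6, "diet"=4, "catch"=5, "other"=5, "standing"=8, "concern"=7, "lucky"=5, "shelf"=5
Sum = 45, Count = 8
Average = 45/8 = 5.63
= avg=5.63, min=4, max=8


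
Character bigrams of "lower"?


Word: "lower" (length 5)
Number of bigrams = 5 - 2 + 1 = 4
  Position 0: "lo"
  Position 1: "ow"
  Position 2: "we"
  Position 3: "er"
Bigrams = "lo", "ow", "we", "er"


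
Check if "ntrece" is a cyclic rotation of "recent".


Word: "recent", Candidate: "ntrece"
Method: check if candidate is substring of word+word
"recentrecent" contains "ntrece"? Yes
Is rotation = Yes


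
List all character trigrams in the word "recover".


Word: "recover" (length 7)
Number of trigrams = 7 - 3 + 1 = 5
  Position 0: "rec"
  Position 1: "eco"
  Position 2: "cov"
  Position 3: "ove"
  Position 4: "ver"
Trigrams = "rec", "eco", "cov", "ove", "ver"


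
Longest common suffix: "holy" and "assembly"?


Word 1: "holy"
Word 2: "assembly"
Comparing from end:
  Pos -1: 'y' == 'y'
  Pos -2: 'l' == 'l'
  Pos -3: 'o' != 'b' (stop)
LCS = "ly" (length 2)


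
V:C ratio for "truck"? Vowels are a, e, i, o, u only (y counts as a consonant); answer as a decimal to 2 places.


Word: "truck"
Vowels (a,e,i,o,u): 1
Consonants: 4
Ratio = 1/4
= 0.25


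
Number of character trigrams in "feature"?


Word: "feature" (length 7)
Number of 3-grams = length - 3 + 1 = 7 - 3 + 1
= 5


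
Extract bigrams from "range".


Word: "range" (length 5)
Number of bigrams = 5 - 2 + 1 = 4
  Position 0: "ra"
  Position 1: "an"
  Position 2: "ng"
  Position 3: "ge"
Bigrams = "ra", "an", "ng", "ge"


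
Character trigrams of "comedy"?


Word: "comedy" (length 6)
Number of trigrams = 6 - 3 + 1 = 4
  Position 0: "com"
  Position 1: "ome"
  Position 2: "med"
  Position 3: "edy"
Trigrams = "com", "ome", "med", "edy"


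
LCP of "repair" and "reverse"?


Word 1: "repair"
Word 2: "reverse"
Comparing from start:
  Pos 0: 'r' == 'r'
  Pos 1: 'e' == 'e'
  Pos 2: 'p' != 'v' (stop)
LCP = "re" (length 2)


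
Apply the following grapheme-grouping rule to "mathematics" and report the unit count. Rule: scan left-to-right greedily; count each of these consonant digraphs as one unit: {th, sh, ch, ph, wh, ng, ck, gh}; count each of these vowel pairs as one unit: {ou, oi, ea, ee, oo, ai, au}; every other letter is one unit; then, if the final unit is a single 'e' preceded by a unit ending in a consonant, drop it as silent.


Word: "mathematics" (11 letters)
Left-to-right scan:
  [1] 'm' (letter)
  [2] 'a' (letter)
  [3] 'th' (digraph)
  [4] 'e' (letter)
  [5] 'm' (letter)
  [6] 'a' (letter)
  [7] 't' (letter)
  [8] 'i' (letter)
  [9] 'c' (letter)
  [10] 's' (letter)
Units from scan: 10
Sound units = 10 units


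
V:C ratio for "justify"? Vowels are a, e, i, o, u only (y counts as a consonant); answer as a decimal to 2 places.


Word: "justify"
Vowels (a,e,i,o,u): 2
Consonants: 5
Ratio = 2/5
= 0.40


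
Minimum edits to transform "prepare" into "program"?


Word 1: "prepare" (length 7)
Word 2: "program" (length 7)
One optimal edit sequence (insert/delete/substitute each cost 1):
  1. keep 'p'
  2. keep 'r'
  3. substitute 'e' -> 'o'  (+1)
  4. substitute 'p' -> 'g'  (+1)
  5. substitute 'a' -> 'r'  (+1)
  6. substitute 'r' -> 'a'  (+1)
  7. substitute 'e' -> 'm'  (+1)
Total edit operations: 5
Edit distance = 5


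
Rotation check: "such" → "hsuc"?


Word: "such", Candidate: "hsuc"
Method: check if candidate is substring of word+word
"suchsuch" contains "hsuc"? Yes
Is rotation = Yes


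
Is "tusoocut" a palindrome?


Word: "tusoocut"
Reversed: "tucoosut"
Forward == Backward? tusoocut != tucoosut
Palindrome = No


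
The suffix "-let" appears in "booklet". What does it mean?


Suffix: -let
Example: booklet = book + -let
Meaning = small


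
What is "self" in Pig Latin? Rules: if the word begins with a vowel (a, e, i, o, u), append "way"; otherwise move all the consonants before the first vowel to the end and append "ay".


Word: "self"
Starts with consonant(s) → move to end, add 'ay'
Consonant cluster: "s"
Pig Latin = "elfsay"


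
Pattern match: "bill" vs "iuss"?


Pattern of "bill": [0, 1, 2, 2]
Pattern of "iuss": [0, 1, 2, 2]
Patterns match
Same pattern = Yes


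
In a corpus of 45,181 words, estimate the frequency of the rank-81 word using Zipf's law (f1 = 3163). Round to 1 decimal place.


Zipf's law: f(r) = f(1) / r
f(1) = 3163
f(81) = 3163 / 81
= 39.0 occurrences


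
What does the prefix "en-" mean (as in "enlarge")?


Prefix: en-
As in: enlarge -> en- + large
Meaning = cause to / put into


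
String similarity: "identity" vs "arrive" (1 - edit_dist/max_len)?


Word 1: "identity" (length 8)
Word 2: "arrive" (length 6)
One optimal edit sequence:
  1. delete 'i'  (+1)
  2. delete 'd'  (+1)
  3. substitute 'e' -> 'a'  (+1)
  4. substitute 'n' -> 'r'  (+1)
  5. substitute 't' -> 'r'  (+1)
  6. keep 'i'
  7. substitute 't' -> 'v'  (+1)
  8. substitute 'y' -> 'e'  (+1)
Edit distance = 7
Max length = max(8, 6) = 8
Similarity = 1 - 7/8
= 0.1250


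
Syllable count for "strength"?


Word: "strength"
Syllable breakdown: strength
Counting: 1 part
= 1 syllable


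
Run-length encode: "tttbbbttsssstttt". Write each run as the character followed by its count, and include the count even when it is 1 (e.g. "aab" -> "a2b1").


String: "tttbbbttsssstttt"
Scanning for consecutive runs:
  't' x 3
  'b' x 3
  't' x 2
  's' x 4
  't' x 4
RLE = "t3b3t2s4t4"


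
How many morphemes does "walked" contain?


Word: "walked"
Morphemes: walk + -ed
Each morpheme carries meaning
= 2 morphemes


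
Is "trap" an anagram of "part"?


Word 1: "part" → sorted: aprt
Word 2: "trap" → sorted: aprt
Same letters? aprt == aprt
Anagram = Yes


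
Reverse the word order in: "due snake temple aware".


Original: "due snake temple aware"
Words (1..n): due | snake | temple | aware
Reversed (n..1): aware | temple | snake | due
Result = "aware temple snake due"


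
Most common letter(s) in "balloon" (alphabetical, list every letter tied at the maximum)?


Word: "balloon"
Letter counts:
  'a': 1
  'b': 1
  'l': 2
  'n': 1
  'o': 2
Maximum count = 2
Most frequent = 'l', 'o' (2 times each)


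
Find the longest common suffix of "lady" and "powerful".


Word 1: "lady"
Word 2: "powerful"
Comparing from end:
  Pos -1: 'y' != 'l' (stop)
LCS = "" (length 0)


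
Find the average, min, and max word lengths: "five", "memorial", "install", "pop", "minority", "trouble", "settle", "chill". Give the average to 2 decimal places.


Lengths: "five"=4, "memorial"=8, "install"=7, "pop"=3, "minority"=8, "trouble"=7, "settle"=6, "chill"=5
Sum = 48, Count = 8
Average = 48/8 = 6.00
= avg=6.00, min=3, max=8


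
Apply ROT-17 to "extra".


Word: "extra"
Shift: 17
Each letter → (letter + shift) mod 26:
  'e' (4) + 17 = 21 → 'v'
  'x' (23) + 17 = 14 → 'o'
  't' (19) + 17 = 10 → 'k'
  'r' (17) + 17 = 8 → 'i'
  'a' (0) + 17 = 17 → 'r'
Result = "vokir"


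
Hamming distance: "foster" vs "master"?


Comparing character by character (same length = 6):
  Pos 0: 'f' vs 'm' !=
  Pos 1: 'o' vs 'a' !=
  Pos 2: 's' vs 's' =
  Pos 3: 't' vs 't' =
  Pos 4: 'e' vs 'e' =
  Pos 5: 'r' vs 'r' =
Hamming distance = 2


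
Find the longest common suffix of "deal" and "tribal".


Word 1: "deal"
Word 2: "tribal"
Comparing from end:
  Pos -1: 'l' == 'l'
  Pos -2: 'a' == 'a'
  Pos -3: 'e' != 'b' (stop)
LCS = "al" (length 2)


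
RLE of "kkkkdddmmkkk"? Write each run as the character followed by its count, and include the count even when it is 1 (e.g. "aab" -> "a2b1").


String: "kkkkdddmmkkk"
Scanning for consecutive runs:
  'k' x 4
  'd' x 3
  'm' x 2
  'k' x 3
RLE = "k4d3m2k3"


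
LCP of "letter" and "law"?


Word 1: "letter"
Word 2: "law"
Comparing from start:
  Pos 0: 'l' == 'l'
  Pos 1: 'e' != 'a' (stop)
LCP = "l" (length 1)


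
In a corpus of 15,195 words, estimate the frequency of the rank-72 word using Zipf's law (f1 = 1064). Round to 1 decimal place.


Zipf's law: f(r) = f(1) / r
f(1) = 1064
f(72) = 1064 / 72
= 14.8 occurrences


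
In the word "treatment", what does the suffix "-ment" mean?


Suffix: -ment
As in: treatment -> treat + -ment
Meaning = result of action


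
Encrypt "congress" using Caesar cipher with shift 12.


Word: "congress"
Shift: 12
Each letter → (letter + shift) mod 26:
  'c' (2) + 12 = 14 → 'o'
  'o' (14) + 12 = 0 → 'a'
  'n' (13) + 12 = 25 → 'z'
  'g' (6) + 12 = 18 → 's'
  'r' (17) + 12 = 3 → 'd'
  'e' (4) + 12 = 16 → 'q'
  's' (18) + 12 = 4 → 'e'
  's' (18) + 12 = 4 → 'e'
Result = "oazsdqee"


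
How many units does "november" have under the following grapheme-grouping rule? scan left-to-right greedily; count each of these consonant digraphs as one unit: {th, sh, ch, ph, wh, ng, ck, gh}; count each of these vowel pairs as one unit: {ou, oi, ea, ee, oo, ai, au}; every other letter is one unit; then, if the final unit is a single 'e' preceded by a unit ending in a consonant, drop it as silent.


Word: "november" (8 letters)
Left-to-right scan:
  [1] 'n' (letter)
  [2] 'o' (letter)
  [3] 'v' (letter)
  [4] 'e' (letter)
  [5] 'm' (letter)
  [6] 'b' (letter)
  [7] 'e' (letter)
  [8] 'r' (letter)
Units from scan: 8
Sound units = 8 units


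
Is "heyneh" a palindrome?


Word: "heyneh"
Reversed: "henyeh"
Forward == Backward? heyneh != henyeh
Palindrome = No


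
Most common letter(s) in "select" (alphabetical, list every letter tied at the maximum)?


Word: "select"
Letter counts:
  'c': 1
  'e': 2
  'l': 1
  's': 1
  't': 1
Maximum count = 2
Most frequent = 'e' (2 times each)


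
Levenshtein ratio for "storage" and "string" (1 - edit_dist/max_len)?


Word 1: "storage" (length 7)
Word 2: "string" (length 6)
One optimal edit sequence:
  1. keep 's'
  2. keep 't'
  3. delete 'o'  (+1)
  4. keep 'r'
  5. substitute 'a' -> 'i'  (+1)
  6. substitute 'g' -> 'n'  (+1)
  7. substitute 'e' -> 'g'  (+1)
Edit distance = 4
Max length = max(7, 6) = 7
Similarity = 1 - 4/7
= 0.4286


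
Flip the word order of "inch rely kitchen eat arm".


Original: "inch rely kitchen eat arm"
Words (1..n): inch | rely | kitchen | eat | arm
Reversed (n..1): arm | eat | kitchen | rely | inch
Result = "arm eat kitchen rely inch"


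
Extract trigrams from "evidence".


Word: "evidence" (length 8)
Number of trigrams = 8 - 3 + 1 = 6
  Position 0: "evi"
  Position 1: "vid"
  Position 2: "ide"
  Position 3: "den"
  Position 4: "enc"
  Position 5: "nce"
Trigrams = "evi", "vid", "ide", "den", "enc", "nce"


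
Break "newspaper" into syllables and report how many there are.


Word: "newspaper"
Syllable breakdown: news / pa / per
Counting: 3 parts
= 3 syllables


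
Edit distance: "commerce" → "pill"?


Word 1: "commerce" (length 8)
Word 2: "pill" (length 4)
One optimal edit sequence (insert/delete/substitute each cost 1):
  1. delete 'c'  (+1)
  2. delete 'o'  (+1)
  3. delete 'm'  (+1)
  4. delete 'm'  (+1)
  5. substitute 'e' -> 'p'  (+1)
  6. substitute 'r' -> 'i'  (+1)
  7. substitute 'c' -> 'l'  (+1)
  8. substitute 'e' -> 'l'  (+1)
Total edit operations: 8
Edit distance = 8


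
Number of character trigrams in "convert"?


Word: "convert" (length 7)
Number of 3-grams = length - 3 + 1 = 7 - 3 + 1
= 5


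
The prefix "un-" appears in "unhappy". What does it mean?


Prefix: un-
Example: unhappy (un- + happy)
Meaning = not / reverse


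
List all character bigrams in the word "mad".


Word: "mad" (length 3)
Number of bigrams = 3 - 2 + 1 = 2
  Position 0: "ma"
  Position 1: "ad"
Bigrams = "ma", "ad"


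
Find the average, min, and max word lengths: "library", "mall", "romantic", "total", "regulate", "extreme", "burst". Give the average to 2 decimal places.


Lengths: "library"=7, "mall"=4, "romantic"=8, "total"=5, "regulate"=8, "extreme"=7, "burst"=5
Sum = 44, Count = 7
Average = 44/7 = 6.29
= avg=6.29, min=4, max=8


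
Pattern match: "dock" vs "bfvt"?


Pattern of "dock": [0, 1, 2, 3]
Pattern of "bfvt": [0, 1, 2, 3]
Patterns match
Same pattern = Yes


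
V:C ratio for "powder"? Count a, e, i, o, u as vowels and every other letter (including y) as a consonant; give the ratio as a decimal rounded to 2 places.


Word: "powder"
Vowels (a,e,i,o,u): 2
Consonants: 4
Ratio = 2/4
= 0.50


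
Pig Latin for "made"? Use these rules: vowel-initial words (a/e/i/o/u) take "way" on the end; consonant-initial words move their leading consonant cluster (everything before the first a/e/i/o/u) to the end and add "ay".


Word: "made"
Starts with consonant(s) → move to end, add 'ay'
Consonant cluster: "m"
Pig Latin = "ademay"


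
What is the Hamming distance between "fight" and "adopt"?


Comparing character by character (same length = 5):
  Pos 0: 'f' vs 'a' !=
  Pos 1: 'i' vs 'd' !=
  Pos 2: 'g' vs 'o' !=
  Pos 3: 'h' vs 'p' !=
  Pos 4: 't' vs 't' =
Hamming distance = 4


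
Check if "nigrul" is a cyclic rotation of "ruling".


Word: "ruling", Candidate: "nigrul"
Method: check if candidate is substring of word+word
"rulingruling" contains "nigrul"? No
Is rotation = No


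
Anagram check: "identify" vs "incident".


Word 1: "identify" → sorted: defiinty
Word 2: "incident" → sorted: cdeiinnt
Same letters? defiinty != cdeiinnt
Anagram = No


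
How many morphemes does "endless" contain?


Word: "endless"
Morphemes: end + -less
Each morpheme carries meaning
= 2 morphemes


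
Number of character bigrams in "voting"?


Word: "voting" (length 6)
Number of 2-grams = length - 2 + 1 = 6 - 2 + 1
= 5


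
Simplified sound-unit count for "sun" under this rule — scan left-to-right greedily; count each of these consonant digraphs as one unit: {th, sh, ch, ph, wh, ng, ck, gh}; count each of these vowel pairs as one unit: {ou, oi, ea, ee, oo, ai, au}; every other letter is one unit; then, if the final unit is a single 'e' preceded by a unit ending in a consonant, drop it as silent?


Word: "sun" (3 letters)
Left-to-right scan:
  1. 's' (letter)
  2. 'u' (letter)
  3. 'n' (letter)
Units from scan: 3
Sound units = 3 units


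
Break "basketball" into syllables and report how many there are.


Word: "basketball"
Syllable breakdown: bas / ket / ball
Counting: 3 parts
= 3 syllables


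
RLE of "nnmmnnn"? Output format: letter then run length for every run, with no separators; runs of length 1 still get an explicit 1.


String: "nnmmnnn"
Scanning for consecutive runs:
  'n' x 2
  'm' x 2
  'n' x 3
RLE = "n2m2n3"


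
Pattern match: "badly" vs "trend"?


Pattern of "badly": [0, 1, 2, 3, 4]
Pattern of "trend": [0, 1, 2, 3, 4]
Patterns match
Same pattern = Yes


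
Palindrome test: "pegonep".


Word: "pegonep"
Reversed: "penogep"
Forward == Backward? pegonep != penogep
Palindrome = No


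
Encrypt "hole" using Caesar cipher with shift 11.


Word: "hole"
Shift: 11
Each letter → (letter + shift) mod 26:
  'h' (7) + 11 = 18 → 's'
  'o' (14) + 11 = 25 → 'z'
  'l' (11) + 11 = 22 → 'w'
  'e' (4) + 11 = 15 → 'p'
Result = "szwp"


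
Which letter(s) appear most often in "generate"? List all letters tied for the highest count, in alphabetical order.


Word: "generate"
Letter counts:
  'a': 1
  'e': 3
  'g': 1
  'n': 1
  'r': 1
  't': 1
Maximum count = 3
Most frequent = 'e' (3 times each)


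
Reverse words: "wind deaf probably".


Original: "wind deaf probably"
Words (1..n): wind | deaf | probably
Reversed (n..1): probably | deaf | wind
Result = "probably deaf wind"


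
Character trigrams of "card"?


Word: "card" (length 4)
Number of trigrams = 4 - 3 + 1 = 2
  Position 0: "car"
  Position 1: "ard"
Trigrams = "car", "ard"


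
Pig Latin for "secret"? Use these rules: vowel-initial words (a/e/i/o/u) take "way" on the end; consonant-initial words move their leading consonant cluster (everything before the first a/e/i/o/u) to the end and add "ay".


Word: "secret"
Starts with consonant(s) → move to end, add 'ay'
Consonant cluster: "s"
Pig Latin = "ecretsay"


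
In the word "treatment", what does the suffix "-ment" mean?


Suffix: -ment
As in: treatment -> treat + -ment
Meaning = result of action


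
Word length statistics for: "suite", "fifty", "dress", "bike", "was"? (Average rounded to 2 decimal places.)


Lengths: "suite"=5, "fifty"=5, "dress"=5, "bike"=4, "was"=3
Sum = 22, Count = 5
Average = 22/5 = 4.40
= avg=4.40, min=3, max=5


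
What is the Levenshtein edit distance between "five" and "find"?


Word 1: "five" (length 4)
Word 2: "find" (length 4)
One optimal edit sequence (insert/delete/substitute each cost 1):
  1. keep 'f'
  2. keep 'i'
  3. substitute 'v' -> 'n'  (+1)
  4. substitute 'e' -> 'd'  (+1)
Total edit operations: 2
Edit distance = 2


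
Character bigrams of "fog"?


Word: "fog" (length 3)
Number of bigrams = 3 - 2 + 1 = 2
  Position 0: "fo"
  Position 1: "og"
Bigrams = "fo", "og"


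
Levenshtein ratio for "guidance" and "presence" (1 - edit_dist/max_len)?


Word 1: "guidance" (length 8)
Word 2: "presence" (length 8)
One optimal edit sequence:
  1. substitute 'g' -> 'p'  (+1)
  2. substitute 'u' -> 'r'  (+1)
  3. substitute 'i' -> 'e'  (+1)
  4. substitute 'd' -> 's'  (+1)
  5. substitute 'a' -> 'e'  (+1)
  6. keep 'n'
  7. keep 'c'
  8. keep 'e'
Edit distance = 5
Max length = max(8, 8) = 8
Similarity = 1 - 5/8
= 0.3750


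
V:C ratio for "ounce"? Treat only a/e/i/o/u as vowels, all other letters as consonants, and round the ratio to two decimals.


Word: "ounce"
Vowels (a,e,i,o,u): 3
Consonants: 2
Ratio = 3/2
= 1.50


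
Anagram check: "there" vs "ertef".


Word 1: "there" → sorted: eehrt
Word 2: "ertef" → sorted: eefrt
Same letters? eehrt != eefrt
Anagram = No


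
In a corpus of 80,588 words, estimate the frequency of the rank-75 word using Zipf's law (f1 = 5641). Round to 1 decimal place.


Zipf's law: f(r) = f(1) / r
f(1) = 5641
f(75) = 5641 / 75
= 75.2 occurrences


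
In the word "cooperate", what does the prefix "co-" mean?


Prefix: co-
As in: cooperate -> co- + operate
Meaning = together


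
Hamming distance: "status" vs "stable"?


Comparing character by character (same length = 6):
  Pos 0: 's' vs 's' =
  Pos 1: 't' vs 't' =
  Pos 2: 'a' vs 'a' =
  Pos 3: 't' vs 'b' !=
  Pos 4: 'u' vs 'l' !=
  Pos 5: 's' vs 'e' !=
Hamming distance = 3


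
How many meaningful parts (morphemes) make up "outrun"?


Word: "outrun"
Morphemes: out- + run
Each morpheme carries meaning
= 2 morphemes


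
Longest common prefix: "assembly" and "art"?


Word 1: "assembly"
Word 2: "art"
Comparing from start:
  Pos 0: 'a' == 'a'
  Pos 1: 's' != 'r' (stop)
LCP = "a" (length 1)


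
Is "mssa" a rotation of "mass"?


Word: "mass", Candidate: "mssa"
Method: check if candidate is substring of word+word
"massmass" contains "mssa"? No
Is rotation = No


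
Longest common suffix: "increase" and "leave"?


Word 1: "increase"
Word 2: "leave"
Comparing from end:
  Pos -1: 'e' == 'e'
  Pos -2: 's' != 'v' (stop)
LCS = "e" (length 1)


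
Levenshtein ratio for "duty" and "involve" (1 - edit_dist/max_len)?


Word 1: "duty" (length 4)
Word 2: "involve" (length 7)
One optimal edit sequence:
  1. insert 'i'  (+1)
  2. insert 'n'  (+1)
  3. insert 'v'  (+1)
  4. substitute 'd' -> 'o'  (+1)
  5. substitute 'u' -> 'l'  (+1)
  6. substitute 't' -> 'v'  (+1)
  7. substitute 'y' -> 'e'  (+1)
Edit distance = 7
Max length = max(4, 7) = 7
Similarity = 1 - 7/7
= 0.0000


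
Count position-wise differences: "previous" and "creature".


Comparing character by character (same length = 8):
  Pos 0: 'p' vs 'c' !=
  Pos 1: 'r' vs 'r' =
  Pos 2: 'e' vs 'e' =
  Pos 3: 'v' vs 'a' !=
  Pos 4: 'i' vs 't' !=
  Pos 5: 'o' vs 'u' !=
  Pos 6: 'u' vs 'r' !=
  Pos 7: 's' vs 'e' !=
Hamming distance = 6


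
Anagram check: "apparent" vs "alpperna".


Word 1: "apparent" → sorted: aaenpprt
Word 2: "alpperna" → sorted: aaelnppr
Same letters? aaenpprt != aaelnppr
Anagram = No


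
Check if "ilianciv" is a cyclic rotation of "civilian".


Word: "civilian", Candidate: "ilianciv"
Method: check if candidate is substring of word+word
"civiliancivilian" contains "ilianciv"? Yes
Is rotation = Yes


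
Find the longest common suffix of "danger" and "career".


Word 1: "danger"
Word 2: "career"
Comparing from end:
  Pos -1: 'r' == 'r'
  Pos -2: 'e' == 'e'
  Pos -3: 'g' != 'e' (stop)
LCS = "er" (length 2)


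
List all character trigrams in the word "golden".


Word: "golden" (length 6)
Number of trigrams = 6 - 3 + 1 = 4
  Position 0: "gol"
  Position 1: "old"
  Position 2: "lde"
  Position 3: "den"
Trigrams = "gol", "old", "lde", "den"


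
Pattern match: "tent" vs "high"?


Pattern of "tent": [0, 1, 2, 0]
Pattern of "high": [0, 1, 2, 0]
Patterns match
Same pattern = Yes


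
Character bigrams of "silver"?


Word: "silver" (length 6)
Number of bigrams = 6 - 2 + 1 = 5
  Position 0: "si"
  Position 1: "il"
  Position 2: "lv"
  Position 3: "ve"
  Position 4: "er"
Bigrams = "si", "il", "lv", "ve", "er"


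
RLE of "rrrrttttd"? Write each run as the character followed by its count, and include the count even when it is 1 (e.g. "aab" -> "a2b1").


String: "rrrrttttd"
Scanning for consecutive runs:
  'r' x 4
  't' x 4
  'd' x 1
RLE = "r4t4d1"


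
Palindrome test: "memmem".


Word: "memmem"
Reversed: "memmem"
Forward == Backward? memmem == memmem
Palindrome = Yes


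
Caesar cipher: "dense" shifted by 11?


Word: "dense"
Shift: 11
Each letter → (letter + shift) mod 26:
  'd' (3) + 11 = 14 → 'o'
  'e' (4) + 11 = 15 → 'p'
  'n' (13) + 11 = 24 → 'y'
  's' (18) + 11 = 3 → 'd'
  'e' (4) + 11 = 15 → 'p'
Result = "opydp"


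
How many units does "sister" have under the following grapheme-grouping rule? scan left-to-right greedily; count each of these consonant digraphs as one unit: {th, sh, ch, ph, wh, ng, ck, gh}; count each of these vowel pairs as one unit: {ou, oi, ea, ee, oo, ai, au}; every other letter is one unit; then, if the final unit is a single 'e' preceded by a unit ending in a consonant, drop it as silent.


Word: "sister" (6 letters)
Left-to-right scan:
  1. 's' (letter)
  2. 'i' (letter)
  3. 's' (letter)
  4. 't' (letter)
  5. 'e' (letter)
  6. 'r' (letter)
Units from scan: 6
Sound units = 6 units


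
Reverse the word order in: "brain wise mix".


Original: "brain wise mix"
Words (1..n): brain | wise | mix
Reversed (n..1): mix | wise | brain
Result = "mix wise brain"


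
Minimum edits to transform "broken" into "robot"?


Word 1: "broken" (length 6)
Word 2: "robot" (length 5)
One optimal edit sequence (insert/delete/substitute each cost 1):
  1. delete 'b'  (+1)
  2. keep 'r'
  3. keep 'o'
  4. substitute 'k' -> 'b'  (+1)
  5. substitute 'e' -> 'o'  (+1)
  6. substitute 'n' -> 't'  (+1)
Total edit operations: 4
Edit distance = 4


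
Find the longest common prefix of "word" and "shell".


Word 1: "word"
Word 2: "shell"
Comparing from start:
  Pos 0: 'w' != 's' (stop)
LCP = "" (length 0)


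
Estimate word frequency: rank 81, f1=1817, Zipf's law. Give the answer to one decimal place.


Zipf's law: f(r) = f(1) / r
f(1) = 1817
f(81) = 1817 / 81
= 22.4 occurrences


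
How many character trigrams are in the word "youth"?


Word: "youth" (length 5)
Number of 3-grams = length - 3 + 1 = 5 - 3 + 1
= 3


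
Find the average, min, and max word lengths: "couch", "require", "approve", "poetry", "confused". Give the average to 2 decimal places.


Lengths: "couch"=5, "require"=7, "approve"=7, "poetry"=6, "confused"=8
Sum = 33, Count = 5
Average = 33/5 = 6.60
= avg=6.60, min=5, max=8


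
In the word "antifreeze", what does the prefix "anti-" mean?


Prefix: anti-
As in: antifreeze -> anti- + freeze
Meaning = against


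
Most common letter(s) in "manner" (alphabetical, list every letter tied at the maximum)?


Word: "manner"
Letter counts:
  'a': 1
  'e': 1
  'm': 1
  'n': 2
  'r': 1
Maximum count = 2
Most frequent = 'n' (2 times each)


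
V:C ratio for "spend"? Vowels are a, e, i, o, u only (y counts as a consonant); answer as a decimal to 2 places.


Word: "spend"
Vowels (a,e,i,o,u): 1
Consonants: 4
Ratio = 1/4
= 0.25


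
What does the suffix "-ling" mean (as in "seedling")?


Suffix: -ling
As in: seedling -> seed + -ling
Meaning = small / young


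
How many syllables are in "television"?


Word: "television"
Syllable breakdown: tel · e · vi · sion
Counting: 4 parts
= 4 syllables


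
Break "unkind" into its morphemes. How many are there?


Word: "unkind"
Morphemes: un- / kind
Each morpheme carries meaning
= 2 morphemes


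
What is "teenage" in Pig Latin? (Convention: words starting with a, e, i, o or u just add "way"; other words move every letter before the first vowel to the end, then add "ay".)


Word: "teenage"
Starts with consonant(s) → move to end, add 'ay'
Consonant cluster: "t"
Pig Latin = "eenagetay"


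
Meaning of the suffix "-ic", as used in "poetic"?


Suffix: -ic
Example: poetic (poet + -ic)
Meaning = relating to


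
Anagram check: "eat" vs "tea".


Word 1: "eat" → sorted: aet
Word 2: "tea" → sorted: aet
Same letters? aet == aet
Anagram = Yes


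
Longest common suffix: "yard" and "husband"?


Word 1: "yard"
Word 2: "husband"
Comparing from end:
  Pos -1: 'd' == 'd'
  Pos -2: 'r' != 'n' (stop)
LCS = "d" (length 1)


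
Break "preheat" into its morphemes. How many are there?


Word: "preheat"
Morphemes: pre- | heat
Each morpheme carries meaning
= 2 morphemes


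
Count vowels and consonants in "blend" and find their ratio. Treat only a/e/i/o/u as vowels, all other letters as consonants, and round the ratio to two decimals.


Word: "blend"
Vowels (a,e,i,o,u): 1
Consonants: 4
Ratio = 1/4
= 0.25


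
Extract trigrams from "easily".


Word: "easily" (length 6)
Number of trigrams = 6 - 3 + 1 = 4
  Position 0: "eas"
  Position 1: "asi"
  Position 2: "sil"
  Position 3: "ily"
Trigrams = "eas", "asi", "sil", "ily"


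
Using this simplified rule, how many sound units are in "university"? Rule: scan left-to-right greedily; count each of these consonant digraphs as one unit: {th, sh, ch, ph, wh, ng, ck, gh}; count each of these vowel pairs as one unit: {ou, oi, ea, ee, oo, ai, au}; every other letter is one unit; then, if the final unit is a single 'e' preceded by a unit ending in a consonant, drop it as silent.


Word: "university" (10 letters)
Left-to-right scan:
  1. 'u' (letter)
  2. 'n' (letter)
  3. 'i' (letter)
  4. 'v' (letter)
  5. 'e' (letter)
  6. 'r' (letter)
  7. 's' (letter)
  8. 'i' (letter)
  9. 't' (letter)
  10. 'y' (letter)
Units from scan: 10
Sound units = 10 units


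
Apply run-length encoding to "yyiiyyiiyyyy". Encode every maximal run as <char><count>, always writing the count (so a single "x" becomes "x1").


String: "yyiiyyiiyyyy"
Scanning for consecutive runs:
  'y' x 2
  'i' x 2
  'y' x 2
  'i' x 2
  'y' x 4
RLE = "y2i2y2i2y4"


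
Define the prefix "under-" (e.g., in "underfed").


Prefix: under-
As in: underfed -> under- + fed
Meaning = insufficient


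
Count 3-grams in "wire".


Word: "wire" (length 4)
Number of 3-grams = length - 3 + 1 = 4 - 3 + 1
= 2


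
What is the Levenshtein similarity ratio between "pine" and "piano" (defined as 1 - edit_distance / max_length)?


Word 1: "pine" (length 4)
Word 2: "piano" (length 5)
One optimal edit sequence:
  1. keep 'p'
  2. keep 'i'
  3. insert 'a'  (+1)
  4. keep 'n'
  5. substitute 'e' -> 'o'  (+1)
Edit distance = 2
Max length = max(4, 5) = 5
Similarity = 1 - 2/5
= 0.6000


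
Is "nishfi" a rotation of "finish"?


Word: "finish", Candidate: "nishfi"
Method: check if candidate is substring of word+word
"finishfinish" contains "nishfi"? Yes
Is rotation = Yes


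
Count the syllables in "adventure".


Word: "adventure"
Syllable breakdown: ad | ven | ture
Counting: 3 parts
= 3 syllables


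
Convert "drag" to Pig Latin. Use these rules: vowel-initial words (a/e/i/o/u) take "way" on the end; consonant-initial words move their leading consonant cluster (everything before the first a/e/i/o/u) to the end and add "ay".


Word: "drag"
Starts with consonant(s) → move to end, add 'ay'
Consonant cluster: "dr"
Pig Latin = "agdray"


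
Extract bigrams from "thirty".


Word: "thirty" (length 6)
Number of bigrams = 6 - 2 + 1 = 5
  Position 0: "th"
  Position 1: "hi"
  Position 2: "ir"
  Position 3: "rt"
  Position 4: "ty"
Bigrams = "th", "hi", "ir", "rt", "ty"


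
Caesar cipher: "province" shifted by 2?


Word: "province"
Shift: 2
Each letter → (letter + shift) mod 26:
  'p' (15) + 2 = 17 → 'r'
  'r' (17) + 2 = 19 → 't'
  'o' (14) + 2 = 16 → 'q'
  'v' (21) + 2 = 23 → 'x'
  'i' (8) + 2 = 10 → 'k'
  'n' (13) + 2 = 15 → 'p'
  'c' (2) + 2 = 4 → 'e'
  'e' (4) + 2 = 6 → 'g'
Result = "rtqxkpeg"


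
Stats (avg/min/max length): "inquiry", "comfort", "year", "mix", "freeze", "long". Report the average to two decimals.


Lengths: "inquiry"=7, "comfort"=7, "year"=4, "mix"=3, "freeze"=6, "long"=4
Sum = 31, Count = 6
Average = 31/6 = 5.17
= avg=5.17, min=3, max=7


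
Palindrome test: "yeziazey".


Word: "yeziazey"
Reversed: "yezaizey"
Forward == Backward? yeziazey != yezaizey
Palindrome = No


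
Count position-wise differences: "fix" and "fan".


Comparing character by character (same length = 3):
  Pos 0: 'f' vs 'f' =
  Pos 1: 'i' vs 'a' !=
  Pos 2: 'x' vs 'n' !=
Hamming distance = 2


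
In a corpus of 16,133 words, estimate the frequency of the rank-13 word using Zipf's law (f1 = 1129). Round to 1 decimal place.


Zipf's law: f(r) = f(1) / r
f(1) = 1129
f(13) = 1129 / 13
= 86.8 occurrences


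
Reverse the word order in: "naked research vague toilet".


Original: "naked research vague toilet"
Words (1..n): naked | research | vague | toilet
Reversed (n..1): toilet | vague | research | naked
Result = "toilet vague research naked"


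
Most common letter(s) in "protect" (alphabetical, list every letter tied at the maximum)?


Word: "protect"
Letter counts:
  'c': 1
  'e': 1
  'o': 1
  'p': 1
  'r': 1
  't': 2
Maximum count = 2
Most frequent = 't' (2 times each)


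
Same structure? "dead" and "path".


Pattern of "dead": [0, 1, 2, 0]
Pattern of "path": [0, 1, 2, 3]
Patterns do not match
Same pattern = No


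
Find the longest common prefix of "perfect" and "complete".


Word 1: "perfect"
Word 2: "complete"
Comparing from start:
  Pos 0: 'p' != 'c' (stop)
LCP = "" (length 0)


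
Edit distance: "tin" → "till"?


Word 1: "tin" (length 3)
Word 2: "till" (length 4)
One optimal edit sequence (insert/delete/substitute each cost 1):
  1. keep 't'
  2. keep 'i'
  3. insert 'l'  (+1)
  4. substitute 'n' -> 'l'  (+1)
Total edit operations: 2
Edit distance = 2


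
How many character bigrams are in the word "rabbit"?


Word: "rabbit" (length 6)
Number of 2-grams = length - 2 + 1 = 6 - 2 + 1
= 5


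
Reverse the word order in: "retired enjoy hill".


Original: "retired enjoy hill"
Words (1..n): retired | enjoy | hill
Reversed (n..1): hill | enjoy | retired
Result = "hill enjoy retired"


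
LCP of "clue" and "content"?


Word 1: "clue"
Word 2: "content"
Comparing from start:
  Pos 0: 'c' == 'c'
  Pos 1: 'l' != 'o' (stop)
LCP = "c" (length 1)


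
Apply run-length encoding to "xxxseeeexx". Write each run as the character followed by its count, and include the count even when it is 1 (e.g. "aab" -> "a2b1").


String: "xxxseeeexx"
Scanning for consecutive runs:
  'x' x 3
  's' x 1
  'e' x 4
  'x' x 2
RLE = "x3s1e4x2"


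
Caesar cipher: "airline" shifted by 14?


Word: "airline"
Shift: 14
Each letter → (letter + shift) mod 26:
  'a' (0) + 14 = 14 → 'o'
  'i' (8) + 14 = 22 → 'w'
  'r' (17) + 14 = 5 → 'f'
  'l' (11) + 14 = 25 → 'z'
  'i' (8) + 14 = 22 → 'w'
  'n' (13) + 14 = 1 → 'b'
  'e' (4) + 14 = 18 → 's'
Result = "owfzwbs"


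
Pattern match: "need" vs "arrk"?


Pattern of "need": [0, 1, 1, 2]
Pattern of "arrk": [0, 1, 1, 2]
Patterns match
Same pattern = Yes


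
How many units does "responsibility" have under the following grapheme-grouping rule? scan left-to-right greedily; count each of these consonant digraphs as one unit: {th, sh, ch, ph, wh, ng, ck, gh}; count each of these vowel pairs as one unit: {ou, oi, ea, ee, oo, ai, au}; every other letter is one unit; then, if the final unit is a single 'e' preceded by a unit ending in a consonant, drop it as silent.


Word: "responsibility" (14 letters)
Left-to-right scan:
  [1] 'r' (letter)
  [2] 'e' (letter)
  [3] 's' (letter)
  [4] 'p' (letter)
  [5] 'o' (letter)
  [6] 'n' (letter)
  [7] 's' (letter)
  [8] 'i' (letter)
  [9] 'b' (letter)
  [10] 'i' (letter)
  [11] 'l' (letter)
  [12] 'i' (letter)
  [13] 't' (letter)
  [14] 'y' (letter)
Units from scan: 14
Sound units = 14 units


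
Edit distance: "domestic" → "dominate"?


Word 1: "domestic" (length 8)
Word 2: "dominate" (length 8)
One optimal edit sequence (insert/delete/substitute each cost 1):
  1. keep 'd'
  2. keep 'o'
  3. keep 'm'
  4. substitute 'e' -> 'i'  (+1)
  5. substitute 's' -> 'n'  (+1)
  6. substitute 't' -> 'a'  (+1)
  7. substitute 'i' -> 't'  (+1)
  8. substitute 'c' -> 'e'  (+1)
Total edit operations: 5
Edit distance = 5


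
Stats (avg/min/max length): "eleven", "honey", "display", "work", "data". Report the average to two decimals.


Lengths: "eleven"=6, "honey"=5, "display"=7, "work"=4, "data"=4
Sum = 26, Count = 5
Average = 26/5 = 5.20
= avg=5.20, min=4, max=7


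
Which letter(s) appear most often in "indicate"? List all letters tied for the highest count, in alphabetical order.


Word: "indicate"
Letter counts:
  'a': 1
  'c': 1
  'd': 1
  'e': 1
  'i': 2
  'n': 1
  't': 1
Maximum count = 2
Most frequent = 'i' (2 times each)


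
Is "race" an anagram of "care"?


Word 1: "care" → sorted: acer
Word 2: "race" → sorted: acer
Same letters? acer == acer
Anagram = Yes


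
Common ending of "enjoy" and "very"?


Word 1: "enjoy"
Word 2: "very"
Comparing from end:
  Pos -1: 'y' == 'y'
  Pos -2: 'o' != 'r' (stop)
LCS = "y" (length 1)


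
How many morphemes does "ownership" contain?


Word: "ownership"
Morphemes: own | -er | -ship
Each morpheme carries meaning
= 3 morphemes


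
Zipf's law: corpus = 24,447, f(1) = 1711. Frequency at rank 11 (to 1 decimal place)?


Zipf's law: f(r) = f(1) / r
f(1) = 1711
f(11) = 1711 / 11
= 155.5 occurrences


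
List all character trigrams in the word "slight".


Word: "slight" (length 6)
Number of trigrams = 6 - 3 + 1 = 4
  Position 0: "sli"
  Position 1: "lig"
  Position 2: "igh"
  Position 3: "ght"
Trigrams = "sli", "lig", "igh", "ght"


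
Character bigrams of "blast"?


Word: "blast" (length 5)
Number of bigrams = 5 - 2 + 1 = 4
  Position 0: "bl"
  Position 1: "la"
  Position 2: "as"
  Position 3: "st"
Bigrams = "bl", "la", "as", "st"


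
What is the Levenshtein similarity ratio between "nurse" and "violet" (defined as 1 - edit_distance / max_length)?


Word 1: "nurse" (length 5)
Word 2: "violet" (length 6)
One optimal edit sequence:
  1. substitute 'n' -> 'v'  (+1)
  2. substitute 'u' -> 'i'  (+1)
  3. substitute 'r' -> 'o'  (+1)
  4. substitute 's' -> 'l'  (+1)
  5. keep 'e'
  6. insert 't'  (+1)
Edit distance = 5
Max length = max(5, 6) = 6
Similarity = 1 - 5/6
= 0.1667


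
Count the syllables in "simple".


Word: "simple"
Syllable breakdown: sim-ple
Counting: 2 parts
= 2 syllables


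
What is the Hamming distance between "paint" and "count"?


Comparing character by character (same length = 5):
  Pos 0: 'p' vs 'c' !=
  Pos 1: 'a' vs 'o' !=
  Pos 2: 'i' vs 'u' !=
  Pos 3: 'n' vs 'n' =
  Pos 4: 't' vs 't' =
Hamming distance = 3


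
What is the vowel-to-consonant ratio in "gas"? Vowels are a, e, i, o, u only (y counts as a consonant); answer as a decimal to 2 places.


Word: "gas"
Vowels (a,e,i,o,u): 1
Consonants: 2
Ratio = 1/2
= 0.50


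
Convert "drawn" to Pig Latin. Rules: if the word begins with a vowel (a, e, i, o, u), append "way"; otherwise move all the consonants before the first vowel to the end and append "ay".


Word: "drawn"
Starts with consonant(s) → move to end, add 'ay'
Consonant cluster: "dr"
Pig Latin = "awndray"


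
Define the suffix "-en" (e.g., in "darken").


Suffix: -en
Example: darken = dark + -en
Meaning = to make / become


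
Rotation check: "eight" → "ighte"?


Word: "eight", Candidate: "ighte"
Method: check if candidate is substring of word+word
"eighteight" contains "ighte"? Yes
Is rotation = Yes


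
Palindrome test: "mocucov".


Word: "mocucov"
Reversed: "vocucom"
Forward == Backward? mocucov != vocucom
Palindrome = No


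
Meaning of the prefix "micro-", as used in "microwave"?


Prefix: micro-
Example: microwave = micro- + wave
Meaning = small


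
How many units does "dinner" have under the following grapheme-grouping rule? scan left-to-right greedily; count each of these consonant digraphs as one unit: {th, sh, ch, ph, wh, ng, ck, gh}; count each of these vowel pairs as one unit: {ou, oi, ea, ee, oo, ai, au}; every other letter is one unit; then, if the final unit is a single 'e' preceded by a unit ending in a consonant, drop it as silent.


Word: "dinner" (6 letters)
Left-to-right scan:
  1. 'd' (letter)
  2. 'i' (letter)
  3. 'n' (letter)
  4. 'n' (letter)
  5. 'e' (letter)
  6. 'r' (letter)
Units from scan: 6
Sound units = 6 units
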